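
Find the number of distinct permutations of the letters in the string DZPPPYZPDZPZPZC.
15! / (2! × 1! × 5! × 1! × 6!) = 7567560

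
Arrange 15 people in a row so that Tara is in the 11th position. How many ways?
Fix one position: (15-1)! = 87178291200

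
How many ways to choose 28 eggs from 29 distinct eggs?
C(29,28) = 29!/(28!×1!) = 29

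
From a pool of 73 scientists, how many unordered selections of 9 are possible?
C(73,9) = 73!/(9!×64!) = 97082021465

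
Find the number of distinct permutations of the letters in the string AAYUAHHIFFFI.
12! / (2! × 3! × 1! × 2! × 1! × 3!) = 3326400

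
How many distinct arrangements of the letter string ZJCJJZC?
7! / (2! × 2! × 3!) = 210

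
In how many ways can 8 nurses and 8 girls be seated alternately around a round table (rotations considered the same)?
Fix one of the nurses: (8-1)! ways for the remaining nurses, × 8! ways for the girls = 5040 × 40320 = 203212800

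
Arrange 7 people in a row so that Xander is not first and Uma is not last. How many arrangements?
By inclusion-exclusion: 7! - 2×(7-1)! + (7-2)! = 5040 - 1440 + 120 = 3720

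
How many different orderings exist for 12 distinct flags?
12! = 479001600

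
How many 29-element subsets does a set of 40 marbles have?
C(40,29) = 40!/(29!×11!) = 2311801440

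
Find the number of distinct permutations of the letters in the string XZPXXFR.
7! / (1! × 1! × 1! × 3! × 1!) = 840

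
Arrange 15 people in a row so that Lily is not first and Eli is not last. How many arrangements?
By inclusion-exclusion: 15! - 2×(15-1)! + (15-2)! = 1307674368000 - 174356582400 + 6227020800 = 1139544806400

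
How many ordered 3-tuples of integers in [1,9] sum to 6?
Coefficient of x^6 in (x + x² + ... + x^9)^3. By inclusion-exclusion on dice exceeding 9: Σ_j (-1)^j C(3,j)·C(6-1-9j, 2) = C(3,0)·C(5,2) = 1·10 = 10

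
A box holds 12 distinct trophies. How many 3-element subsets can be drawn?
C(12,3) = 12!/(3!×9!) = 220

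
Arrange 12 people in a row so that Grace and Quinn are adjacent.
Treat as block: (12-1)! × 2! = 39916800 × 2 = 79833600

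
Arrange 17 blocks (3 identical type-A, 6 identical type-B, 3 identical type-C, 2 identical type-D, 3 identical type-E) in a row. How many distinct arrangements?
17! / (3! × 6! × 3! × 2! × 3!) = 1143542400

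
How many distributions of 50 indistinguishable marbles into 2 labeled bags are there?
C(50+2-1, 2-1) = C(51, 1) = 51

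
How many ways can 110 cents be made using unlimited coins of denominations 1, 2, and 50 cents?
Coefficient of x^110 in 1/(1-x^1) · 1/(1-x^2) · 1/(1-x^50). Case on j = number of 50-cent coins (j = 0..2); remainder r = 110 - 50j is made from {1,2} in ⌊r/2⌋+1 ways. r = 110, 60, 10 → 56 + 31 + 6 = 93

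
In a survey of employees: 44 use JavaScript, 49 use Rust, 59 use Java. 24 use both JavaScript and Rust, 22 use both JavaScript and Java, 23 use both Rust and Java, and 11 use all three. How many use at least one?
|A∪B∪C| = 44+49+59-24-22-23+11 = 94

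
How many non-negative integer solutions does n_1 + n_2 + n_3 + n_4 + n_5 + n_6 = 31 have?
C(31+6-1, 6-1) = C(36, 5) = 376992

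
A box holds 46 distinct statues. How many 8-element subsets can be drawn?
C(46,8) = 46!/(8!×38!) = 260932815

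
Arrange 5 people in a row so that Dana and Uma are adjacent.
Treat as block: (5-1)! × 2! = 24 × 2 = 48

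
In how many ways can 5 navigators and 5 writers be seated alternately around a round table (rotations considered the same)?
Fix one of the navigators: (5-1)! ways for the remaining navigators, × 5! ways for the writers = 24 × 120 = 2880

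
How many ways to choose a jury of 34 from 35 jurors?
C(35,34) = 35!/(34!×1!) = 35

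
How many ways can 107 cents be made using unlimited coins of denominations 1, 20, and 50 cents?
Coefficient of x^107 in 1/(1-x^1) · 1/(1-x^20) · 1/(1-x^50). Case on j = number of 50-cent coins (j = 0..2); remainder r = 107 - 50j is made from {1,20} in ⌊r/20⌋+1 ways. r = 107, 57, 7 → 6 + 3 + 1 = 10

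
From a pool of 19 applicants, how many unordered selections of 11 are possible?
C(19,11) = 19!/(11!×8!) = 75582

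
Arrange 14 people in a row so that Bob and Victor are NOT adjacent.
Total - adjacent = 14! - (14-1)!×2 = 87178291200 - 12454041600 = 74724249600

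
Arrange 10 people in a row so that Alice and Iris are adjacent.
Treat as block: (10-1)! × 2! = 362880 × 2 = 725760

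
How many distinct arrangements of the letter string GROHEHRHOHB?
11! / (1! × 1! × 1! × 4! × 2! × 2!) = 415800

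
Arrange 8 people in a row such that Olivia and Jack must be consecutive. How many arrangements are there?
Treat the 2 as one block: (8-2+1)! × 2! = 5040 × 2 = 10080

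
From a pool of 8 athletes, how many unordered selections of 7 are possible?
C(8,7) = 8!/(7!×1!) = 8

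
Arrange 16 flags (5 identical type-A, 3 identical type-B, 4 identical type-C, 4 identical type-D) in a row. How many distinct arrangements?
16! / (5! × 3! × 4! × 4!) = 50450400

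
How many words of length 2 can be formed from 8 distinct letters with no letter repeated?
P(8,2) = 8!/(8-2)! = 56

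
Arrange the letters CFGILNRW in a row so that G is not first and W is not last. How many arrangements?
By inclusion-exclusion: 8! - 2×(8-1)! + (8-2)! = 40320 - 10080 + 720 = 30960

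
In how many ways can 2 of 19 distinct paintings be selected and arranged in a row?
P(19,2) = 19!/(19-2)! = 342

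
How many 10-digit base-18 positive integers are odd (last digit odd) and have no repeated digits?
Last∈{1,3,5,7,9,11,13,15,17}. Last=0: 0. Last nonzero: 9×16×P(16,8) = 74724249600. Total = 74724249600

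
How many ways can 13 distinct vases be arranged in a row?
13! = 6227020800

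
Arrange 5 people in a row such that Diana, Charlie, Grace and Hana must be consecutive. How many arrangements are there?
Treat the 4 as one block: (5-4+1)! × 4! = 2 × 24 = 48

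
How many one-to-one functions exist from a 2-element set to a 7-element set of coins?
P(7,2) = 7!/(7-2)! = 42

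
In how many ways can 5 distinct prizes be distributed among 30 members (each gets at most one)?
P(30,5) = 30!/(30-5)! = 17100720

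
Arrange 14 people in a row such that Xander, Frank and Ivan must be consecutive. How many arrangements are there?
Treat the 3 as one block: (14-3+1)! × 3! = 479001600 × 6 = 2874009600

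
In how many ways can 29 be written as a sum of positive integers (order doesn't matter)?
Pentagonal recurrence p(n) = p(n-1) + p(n-2) - p(n-5) - p(n-7) + p(n-12) + p(n-15) - ... gives p(0..28) = 1, 1, 2, 3, 5, 7, 11, 15, 22, 30, 42, 56, 77, 101, 135, 176, 231, 297, 385, 490, 627, 792, 1002, 1255, 1575, 1958, 2436, 3010, 3718. p(29) = p(28) + p(27) - p(24) - p(22) + p(17) + p(14) - p(7) - p(3) = 3718 + 3010 - 1575 - 1002 + 297 + 135 - 15 - 3 = 4565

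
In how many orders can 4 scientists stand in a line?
4! = 24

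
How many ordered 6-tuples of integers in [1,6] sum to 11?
Coefficient of x^11 in (x + x² + ... + x^6)^6. By inclusion-exclusion on dice exceeding 6: Σ_j (-1)^j C(6,j)·C(11-1-6j, 5) = C(6,0)·C(10,5) = 1·252 = 252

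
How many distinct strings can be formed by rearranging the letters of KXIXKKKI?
8! / (2! × 4! × 2!) = 420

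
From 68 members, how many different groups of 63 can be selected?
C(68,63) = 68!/(63!×5!) = 10424128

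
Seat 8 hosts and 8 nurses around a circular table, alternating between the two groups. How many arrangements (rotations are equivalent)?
Fix one of the hosts: (8-1)! ways for the remaining hosts, × 8! ways for the nurses = 5040 × 40320 = 203212800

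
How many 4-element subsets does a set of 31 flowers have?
C(31,4) = 31!/(4!×27!) = 31465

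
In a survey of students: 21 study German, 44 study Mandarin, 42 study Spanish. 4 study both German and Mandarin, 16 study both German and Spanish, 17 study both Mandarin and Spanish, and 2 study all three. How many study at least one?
|A∪B∪C| = 21+44+42-4-16-17+2 = 72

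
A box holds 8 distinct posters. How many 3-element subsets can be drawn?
C(8,3) = 8!/(3!×5!) = 56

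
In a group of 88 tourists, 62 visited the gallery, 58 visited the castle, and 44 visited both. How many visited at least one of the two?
|A∪B| = |A| + |B| - |A∩B| = 62 + 58 - 44 = 76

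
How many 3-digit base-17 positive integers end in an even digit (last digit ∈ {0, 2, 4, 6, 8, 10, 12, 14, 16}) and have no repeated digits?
Last∈{0,2,4,6,8,10,12,14,16}. Last=0: 240. Last nonzero: 8×15×P(15,1) = 1800. Total = 2040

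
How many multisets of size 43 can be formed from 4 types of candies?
C(43+4-1, 4-1) = C(46, 3) = 15180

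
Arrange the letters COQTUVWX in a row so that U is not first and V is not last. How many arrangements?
By inclusion-exclusion: 8! - 2×(8-1)! + (8-2)! = 40320 - 10080 + 720 = 30960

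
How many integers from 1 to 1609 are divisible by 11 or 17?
⌊1609/11⌋ + ⌊1609/17⌋ - ⌊1609/187⌋ = 146 + 94 - 8 = 232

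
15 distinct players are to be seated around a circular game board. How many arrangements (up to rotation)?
Circular: fix one position, arrange the rest. (15-1)! = 87178291200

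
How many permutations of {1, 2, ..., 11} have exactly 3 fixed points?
Choose the 3 fixed points C(11,3) = 165, derange the rest: !8 = Σ_{j=0}^{8} (-1)^j·8!/j! = 40320 - 40320 + 20160 - 6720 + 1680 - 336 + 56 - 8 + 1 = 14833. Product = 165 × 14833 = 2447445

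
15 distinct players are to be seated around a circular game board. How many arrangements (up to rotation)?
Circular: fix one position, arrange the rest. (15-1)! = 87178291200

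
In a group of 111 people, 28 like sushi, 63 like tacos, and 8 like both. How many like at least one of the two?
|A∪B| = |A| + |B| - |A∩B| = 28 + 63 - 8 = 83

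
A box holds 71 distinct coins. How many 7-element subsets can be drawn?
C(71,7) = 71!/(7!×64!) = 1329890705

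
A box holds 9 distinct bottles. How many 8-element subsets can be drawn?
C(9,8) = 9!/(8!×1!) = 9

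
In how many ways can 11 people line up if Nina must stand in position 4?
Fix one position: (11-1)! = 3628800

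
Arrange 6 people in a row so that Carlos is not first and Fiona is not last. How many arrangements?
By inclusion-exclusion: 6! - 2×(6-1)! + (6-2)! = 720 - 240 + 24 = 504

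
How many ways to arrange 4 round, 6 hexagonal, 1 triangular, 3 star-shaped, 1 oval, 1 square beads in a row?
16! / (4! × 6! × 1! × 3! × 1! × 1!) = 201801600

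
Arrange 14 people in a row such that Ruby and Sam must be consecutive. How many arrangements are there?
Treat the 2 as one block: (14-2+1)! × 2! = 6227020800 × 2 = 12454041600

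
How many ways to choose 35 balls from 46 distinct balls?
C(46,35) = 46!/(35!×11!) = 13340783196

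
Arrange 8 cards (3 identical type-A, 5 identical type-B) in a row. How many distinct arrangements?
8! / (3! × 5!) = 56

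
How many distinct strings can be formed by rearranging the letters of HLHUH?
5! / (3! × 1! × 1!) = 20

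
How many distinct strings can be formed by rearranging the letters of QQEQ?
4! / (1! × 3!) = 4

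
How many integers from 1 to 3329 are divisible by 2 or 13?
⌊3329/2⌋ + ⌊3329/13⌋ - ⌊3329/26⌋ = 1664 + 256 - 128 = 1792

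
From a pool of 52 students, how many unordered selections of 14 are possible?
C(52,14) = 52!/(14!×38!) = 1768966344600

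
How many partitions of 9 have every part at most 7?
Let r_j(i) = number of partitions of i into parts ≤ j, for i = 0..9. r_1(i) = 1 for all i; r_j(i) = r_{j-1}(i) + r_j(i-j). Rows j = 2..7: ≤2: 1 1 2 2 3 3 4 4 5 5; ≤3: 1 1 2 3 4 5 7 8 10 12; ≤4: 1 1 2 3 5 6 9 11 15 18; ≤5: 1 1 2 3 5 7 10 13 18 23; ≤6: 1 1 2 3 5 7 11 14 20 26; ≤7: 1 1 2 3 5 7 11 15 21 28. r_7(9) = 28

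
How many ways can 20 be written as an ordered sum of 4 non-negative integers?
C(20+4-1, 4-1) = C(23, 3) = 1771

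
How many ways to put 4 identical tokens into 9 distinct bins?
C(4+9-1, 9-1) = C(12, 8) = 495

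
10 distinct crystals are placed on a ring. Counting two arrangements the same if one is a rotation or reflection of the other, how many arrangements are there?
(10-1)!/2 = 362880/2 = 181440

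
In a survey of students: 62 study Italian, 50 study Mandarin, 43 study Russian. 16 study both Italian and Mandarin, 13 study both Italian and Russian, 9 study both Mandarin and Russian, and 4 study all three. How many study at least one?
|A∪B∪C| = 62+50+43-16-13-9+4 = 121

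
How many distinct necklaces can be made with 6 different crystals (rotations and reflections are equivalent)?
(6-1)!/2 = 120/2 = 60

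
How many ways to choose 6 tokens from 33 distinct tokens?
C(33,6) = 33!/(6!×27!) = 1107568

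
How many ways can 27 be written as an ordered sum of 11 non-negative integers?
C(27+11-1, 11-1) = C(37, 10) = 348330136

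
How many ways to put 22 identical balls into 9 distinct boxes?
C(22+9-1, 9-1) = C(30, 8) = 5852925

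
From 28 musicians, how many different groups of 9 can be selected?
C(28,9) = 28!/(9!×19!) = 6906900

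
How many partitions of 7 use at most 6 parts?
By conjugation, equals partitions of 7 into parts ≤ 6. Let r_j(i) = number of partitions of i into parts ≤ j, for i = 0..7. r_1(i) = 1 for all i; r_j(i) = r_{j-1}(i) + r_j(i-j). Rows j = 2..6: ≤2: 1 1 2 2 3 3 4 4; ≤3: 1 1 2 3 4 5 7 8; ≤4: 1 1 2 3 5 6 9 11; ≤5: 1 1 2 3 5 7 10 13; ≤6: 1 1 2 3 5 7 11 14. r_6(7) = 14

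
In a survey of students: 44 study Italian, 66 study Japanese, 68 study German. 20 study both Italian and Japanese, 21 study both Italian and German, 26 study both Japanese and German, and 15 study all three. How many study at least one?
|A∪B∪C| = 44+66+68-20-21-26+15 = 126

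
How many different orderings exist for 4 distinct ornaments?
4! = 24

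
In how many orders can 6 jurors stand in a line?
6! = 720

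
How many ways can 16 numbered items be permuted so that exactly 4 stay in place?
Choose the 4 fixed points C(16,4) = 1820, derange the rest: !12 = Σ_{j=0}^{12} (-1)^j·12!/j! = 479001600 - 479001600 + 239500800 - 79833600 + 19958400 - 3991680 + 665280 - 95040 + 11880 - 1320 + 132 - 12 + 1 = 176214841. Product = 1820 × 176214841 = 320711010620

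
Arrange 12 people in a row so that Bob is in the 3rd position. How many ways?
Fix one position: (12-1)! = 39916800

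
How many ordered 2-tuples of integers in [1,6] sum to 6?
Coefficient of x^6 in (x + x² + ... + x^6)^2. By inclusion-exclusion on dice exceeding 6: Σ_j (-1)^j C(2,j)·C(6-1-6j, 1) = C(2,0)·C(5,1) = 1·5 = 5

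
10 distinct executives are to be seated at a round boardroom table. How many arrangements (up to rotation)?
Circular: fix one position, arrange the rest. (10-1)! = 362880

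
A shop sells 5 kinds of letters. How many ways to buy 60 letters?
C(60+5-1, 5-1) = C(64, 4) = 635376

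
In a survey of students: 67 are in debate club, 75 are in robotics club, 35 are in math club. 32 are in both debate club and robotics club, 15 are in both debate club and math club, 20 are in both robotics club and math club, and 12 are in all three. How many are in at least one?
|A∪B∪C| = 67+75+35-32-15-20+12 = 122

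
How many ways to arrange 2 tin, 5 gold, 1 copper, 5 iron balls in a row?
13! / (2! × 5! × 1! × 5!) = 216216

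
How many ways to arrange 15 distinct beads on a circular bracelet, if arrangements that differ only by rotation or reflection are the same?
(15-1)!/2 = 87178291200/2 = 43589145600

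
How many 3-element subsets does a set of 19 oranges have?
C(19,3) = 19!/(3!×16!) = 969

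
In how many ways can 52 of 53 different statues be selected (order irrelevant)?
C(53,52) = 53!/(52!×1!) = 53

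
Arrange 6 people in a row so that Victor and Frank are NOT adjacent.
Total - adjacent = 6! - (6-1)!×2 = 720 - 240 = 480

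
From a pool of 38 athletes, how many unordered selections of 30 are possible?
C(38,30) = 38!/(30!×8!) = 48903492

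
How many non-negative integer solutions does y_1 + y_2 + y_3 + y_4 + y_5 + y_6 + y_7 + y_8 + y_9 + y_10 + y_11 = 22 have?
C(22+11-1, 11-1) = C(32, 10) = 64512240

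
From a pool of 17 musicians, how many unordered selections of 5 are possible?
C(17,5) = 17!/(5!×12!) = 6188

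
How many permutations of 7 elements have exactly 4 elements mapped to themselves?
Choose the 4 fixed points C(7,4) = 35, derange the rest: !3 = Σ_{j=0}^{3} (-1)^j·3!/j! = 6 - 6 + 3 - 1 = 2. Product = 35 × 2 = 70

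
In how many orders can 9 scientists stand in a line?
9! = 362880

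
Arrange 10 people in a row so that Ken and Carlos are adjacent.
Treat as block: (10-1)! × 2! = 362880 × 2 = 725760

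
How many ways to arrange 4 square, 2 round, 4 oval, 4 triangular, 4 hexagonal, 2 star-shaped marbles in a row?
20! / (4! × 2! × 4! × 4! × 4! × 2!) = 1833241410000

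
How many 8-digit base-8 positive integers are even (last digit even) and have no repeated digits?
Last∈{0,2,4,6}. Last=0: 5040. Last nonzero: 3×6×P(6,6) = 12960. Total = 18000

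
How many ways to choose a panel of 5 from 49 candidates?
C(49,5) = 49!/(5!×44!) = 1906884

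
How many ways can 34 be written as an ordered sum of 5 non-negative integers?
C(34+5-1, 5-1) = C(38, 4) = 73815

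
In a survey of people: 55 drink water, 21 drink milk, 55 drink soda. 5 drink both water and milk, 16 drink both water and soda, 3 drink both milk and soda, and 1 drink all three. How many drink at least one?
|A∪B∪C| = 55+21+55-5-16-3+1 = 108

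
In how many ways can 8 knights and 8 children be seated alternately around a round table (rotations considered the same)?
Fix one of the knights: (8-1)! ways for the remaining knights, × 8! ways for the children = 5040 × 40320 = 203212800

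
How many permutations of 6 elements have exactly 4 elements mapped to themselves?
Choose the 4 fixed points C(6,4) = 15, derange the rest: !2 = Σ_{j=0}^{2} (-1)^j·2!/j! = 2 - 2 + 1 = 1. Product = 15 × 1 = 15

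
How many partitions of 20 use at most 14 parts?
By conjugation, equals partitions of 20 into parts ≤ 14. Let r_j(i) = number of partitions of i into parts ≤ j, for i = 0..20. r_1(i) = 1 for all i; r_j(i) = r_{j-1}(i) + r_j(i-j). Rows j = 2..14: ≤2: 1 1 2 2 3 3 4 4 5 5 6 6 7 7 8 8 9 9 10 10 11; ≤3: 1 1 2 3 4 5 7 8 10 12 14 16 19 21 24 27 30 33 37 40 44; ≤4: 1 1 2 3 5 6 9 11 15 18 23 27 34 39 47 54 64 72 84 94 108; ≤5: 1 1 2 3 5 7 10 13 18 23 30 37 47 57 70 84 101 119 141 164 192; ≤6: 1 1 2 3 5 7 11 14 20 26 35 44 58 71 90 110 136 163 199 235 282; ≤7: 1 1 2 3 5 7 11 15 21 28 38 49 65 82 105 131 164 201 248 300 364; ≤8: 1 1 2 3 5 7 11 15 22 29 40 52 70 89 116 146 186 230 288 352 434; ≤9: 1 1 2 3 5 7 11 15 22 30 41 54 73 94 123 157 201 252 318 393 488; ≤10: 1 1 2 3 5 7 11 15 22 30 42 55 75 97 128 164 212 267 340 423 530; ≤11: 1 1 2 3 5 7 11 15 22 30 42 56 76 99 131 169 219 278 355 445 560; ≤12: 1 1 2 3 5 7 11 15 22 30 42 56 77 100 133 172 224 285 366 460 582; ≤13: 1 1 2 3 5 7 11 15 22 30 42 56 77 101 134 174 227 290 373 471 597; ≤14: 1 1 2 3 5 7 11 15 22 30 42 56 77 101 135 175 229 293 378 478 608. r_14(20) = 608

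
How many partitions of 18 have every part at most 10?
Let r_j(i) = number of partitions of i into parts ≤ j, for i = 0..18. r_1(i) = 1 for all i; r_j(i) = r_{j-1}(i) + r_j(i-j). Rows j = 2..10: ≤2: 1 1 2 2 3 3 4 4 5 5 6 6 7 7 8 8 9 9 10; ≤3: 1 1 2 3 4 5 7 8 10 12 14 16 19 21 24 27 30 33 37; ≤4: 1 1 2 3 5 6 9 11 15 18 23 27 34 39 47 54 64 72 84; ≤5: 1 1 2 3 5 7 10 13 18 23 30 37 47 57 70 84 101 119 141; ≤6: 1 1 2 3 5 7 11 14 20 26 35 44 58 71 90 110 136 163 199; ≤7: 1 1 2 3 5 7 11 15 21 28 38 49 65 82 105 131 164 201 248; ≤8: 1 1 2 3 5 7 11 15 22 29 40 52 70 89 116 146 186 230 288; ≤9: 1 1 2 3 5 7 11 15 22 30 41 54 73 94 123 157 201 252 318; ≤10: 1 1 2 3 5 7 11 15 22 30 42 55 75 97 128 164 212 267 340. r_10(18) = 340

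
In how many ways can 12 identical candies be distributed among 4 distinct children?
C(12+4-1, 4-1) = C(15, 3) = 455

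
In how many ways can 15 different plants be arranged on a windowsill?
15! = 1307674368000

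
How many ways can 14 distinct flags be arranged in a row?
14! = 87178291200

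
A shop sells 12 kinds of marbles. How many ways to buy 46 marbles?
C(46+12-1, 12-1) = C(57, 11) = 184509266760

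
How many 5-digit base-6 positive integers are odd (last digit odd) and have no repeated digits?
Last∈{1,3,5}. Last=0: 0. Last nonzero: 3×4×P(4,3) = 288. Total = 288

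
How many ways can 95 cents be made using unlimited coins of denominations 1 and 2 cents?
Coefficient of x^95 in 1/(1-x^1) · 1/(1-x^2). Use j coins of 2 for j = 0..⌊95/2⌋ = 47, the rest in 1s: 47 + 1 = 48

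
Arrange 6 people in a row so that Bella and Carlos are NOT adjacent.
Total - adjacent = 6! - (6-1)!×2 = 720 - 240 = 480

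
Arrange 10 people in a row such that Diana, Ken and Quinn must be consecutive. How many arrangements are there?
Treat the 3 as one block: (10-3+1)! × 3! = 40320 × 6 = 241920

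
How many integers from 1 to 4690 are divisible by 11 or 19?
⌊4690/11⌋ + ⌊4690/19⌋ - ⌊4690/209⌋ = 426 + 246 - 22 = 650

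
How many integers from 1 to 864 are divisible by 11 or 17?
⌊864/11⌋ + ⌊864/17⌋ - ⌊864/187⌋ = 78 + 50 - 4 = 124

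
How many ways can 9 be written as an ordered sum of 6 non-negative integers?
C(9+6-1, 6-1) = C(14, 5) = 2002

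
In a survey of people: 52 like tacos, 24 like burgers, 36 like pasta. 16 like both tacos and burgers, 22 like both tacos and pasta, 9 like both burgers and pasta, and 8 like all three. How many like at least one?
|A∪B∪C| = 52+24+36-16-22-9+8 = 73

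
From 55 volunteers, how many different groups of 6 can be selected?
C(55,6) = 55!/(6!×49!) = 28989675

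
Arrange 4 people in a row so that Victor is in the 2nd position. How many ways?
Fix one position: (4-1)! = 6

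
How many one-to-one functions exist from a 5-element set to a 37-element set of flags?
P(37,5) = 37!/(37-5)! = 52307640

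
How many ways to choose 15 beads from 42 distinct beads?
C(42,15) = 42!/(15!×27!) = 98672427616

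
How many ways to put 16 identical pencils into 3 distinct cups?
C(16+3-1, 3-1) = C(18, 2) = 153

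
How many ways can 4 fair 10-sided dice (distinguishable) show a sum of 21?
Coefficient of x^21 in (x + x² + ... + x^10)^4. By inclusion-exclusion on dice exceeding 10: Σ_j (-1)^j C(4,j)·C(21-1-10j, 3) = C(4,0)·C(20,3) - C(4,1)·C(10,3) = 1·1140 - 4·120 = 660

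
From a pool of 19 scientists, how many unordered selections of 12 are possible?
C(19,12) = 19!/(12!×7!) = 50388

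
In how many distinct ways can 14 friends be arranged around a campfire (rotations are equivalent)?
Circular: fix one position, arrange the rest. (14-1)! = 6227020800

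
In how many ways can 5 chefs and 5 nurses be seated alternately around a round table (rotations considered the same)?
Fix one of the chefs: (5-1)! ways for the remaining chefs, × 5! ways for the nurses = 24 × 120 = 2880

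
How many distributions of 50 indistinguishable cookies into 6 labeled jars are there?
C(50+6-1, 6-1) = C(55, 5) = 3478761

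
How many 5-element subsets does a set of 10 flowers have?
C(10,5) = 10!/(5!×5!) = 252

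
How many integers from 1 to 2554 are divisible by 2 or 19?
⌊2554/2⌋ + ⌊2554/19⌋ - ⌊2554/38⌋ = 1277 + 134 - 67 = 1344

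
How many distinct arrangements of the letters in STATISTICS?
10! / (3! × 3! × 1! × 2! × 1!) = 50400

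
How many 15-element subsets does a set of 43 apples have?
C(43,15) = 43!/(15!×28!) = 151532656696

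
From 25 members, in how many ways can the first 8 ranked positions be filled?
P(25,8) = 25!/(25-8)! = 43609104000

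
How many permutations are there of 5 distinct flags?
5! = 120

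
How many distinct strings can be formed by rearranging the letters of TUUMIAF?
7! / (1! × 1! × 1! × 1! × 1! × 2!) = 2520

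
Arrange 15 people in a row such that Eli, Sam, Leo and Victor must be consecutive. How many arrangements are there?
Treat the 4 as one block: (15-4+1)! × 4! = 479001600 × 24 = 11496038400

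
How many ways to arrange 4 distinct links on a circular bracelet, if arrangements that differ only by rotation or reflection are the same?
(4-1)!/2 = 6/2 = 3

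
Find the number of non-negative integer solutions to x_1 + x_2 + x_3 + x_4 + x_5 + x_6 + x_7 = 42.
C(42+7-1, 7-1) = C(48, 6) = 12271512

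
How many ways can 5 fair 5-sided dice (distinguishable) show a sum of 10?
Coefficient of x^10 in (x + x² + ... + x^5)^5. By inclusion-exclusion on dice exceeding 5: Σ_j (-1)^j C(5,j)·C(10-1-5j, 4) = C(5,0)·C(9,4) - C(5,1)·C(4,4) = 1·126 - 5·1 = 121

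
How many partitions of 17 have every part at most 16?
Let r_j(i) = number of partitions of i into parts ≤ j, for i = 0..17. r_1(i) = 1 for all i; r_j(i) = r_{j-1}(i) + r_j(i-j). Rows j = 2..16: ≤2: 1 1 2 2 3 3 4 4 5 5 6 6 7 7 8 8 9 9; ≤3: 1 1 2 3 4 5 7 8 10 12 14 16 19 21 24 27 30 33; ≤4: 1 1 2 3 5 6 9 11 15 18 23 27 34 39 47 54 64 72; ≤5: 1 1 2 3 5 7 10 13 18 23 30 37 47 57 70 84 101 119; ≤6: 1 1 2 3 5 7 11 14 20 26 35 44 58 71 90 110 136 163; ≤7: 1 1 2 3 5 7 11 15 21 28 38 49 65 82 105 131 164 201; ≤8: 1 1 2 3 5 7 11 15 22 29 40 52 70 89 116 146 186 230; ≤9: 1 1 2 3 5 7 11 15 22 30 41 54 73 94 123 157 201 252; ≤10: 1 1 2 3 5 7 11 15 22 30 42 55 75 97 128 164 212 267; ≤11: 1 1 2 3 5 7 11 15 22 30 42 56 76 99 131 169 219 278; ≤12: 1 1 2 3 5 7 11 15 22 30 42 56 77 100 133 172 224 285; ≤13: 1 1 2 3 5 7 11 15 22 30 42 56 77 101 134 174 227 290; ≤14: 1 1 2 3 5 7 11 15 22 30 42 56 77 101 135 175 229 293; ≤15: 1 1 2 3 5 7 11 15 22 30 42 56 77 101 135 176 230 295; ≤16: 1 1 2 3 5 7 11 15 22 30 42 56 77 101 135 176 231 296. r_16(17) = 296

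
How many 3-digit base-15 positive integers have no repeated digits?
First digit: 14 choices (nonzero). Then descending: 14 × 14 × 13 = 2548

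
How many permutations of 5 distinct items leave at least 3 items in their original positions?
Exactly j fixed points: C(5,j)·!(5-j); sum over j ≥ 3 (derangement numbers via !m = (m-1)·(!(m-1) + !(m-2)): !0..!2 = 1, 0, 1). Σ_{j=3}^{5} C(5,j)·!(5-j) = C(5,3)·!2 + C(5,4)·!1 + C(5,5)·!0 = 10·1 + 5·0 + 1·1 = 11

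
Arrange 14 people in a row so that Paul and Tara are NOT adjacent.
Total - adjacent = 14! - (14-1)!×2 = 87178291200 - 12454041600 = 74724249600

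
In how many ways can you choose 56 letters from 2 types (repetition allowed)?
C(56+2-1, 2-1) = C(57, 1) = 57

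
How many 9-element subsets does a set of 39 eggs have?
C(39,9) = 39!/(9!×30!) = 211915132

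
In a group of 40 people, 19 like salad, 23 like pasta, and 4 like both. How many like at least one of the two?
|A∪B| = |A| + |B| - |A∩B| = 19 + 23 - 4 = 38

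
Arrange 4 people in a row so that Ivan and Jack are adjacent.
Treat as block: (4-1)! × 2! = 6 × 2 = 12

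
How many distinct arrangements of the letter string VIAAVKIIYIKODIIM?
16! / (2! × 2! × 1! × 1! × 1! × 2! × 1! × 6!) = 3632428800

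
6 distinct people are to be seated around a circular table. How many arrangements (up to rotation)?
Circular: fix one position, arrange the rest. (6-1)! = 120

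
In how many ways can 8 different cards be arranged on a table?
8! = 40320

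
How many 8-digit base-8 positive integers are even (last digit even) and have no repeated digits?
Last∈{0,2,4,6}. Last=0: 5040. Last nonzero: 3×6×P(6,6) = 12960. Total = 18000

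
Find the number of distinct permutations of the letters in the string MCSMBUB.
7! / (1! × 2! × 1! × 1! × 2!) = 1260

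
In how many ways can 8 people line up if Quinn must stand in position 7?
Fix one position: (8-1)! = 5040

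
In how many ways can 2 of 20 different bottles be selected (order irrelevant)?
C(20,2) = 20!/(2!×18!) = 190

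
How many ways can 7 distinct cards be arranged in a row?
7! = 5040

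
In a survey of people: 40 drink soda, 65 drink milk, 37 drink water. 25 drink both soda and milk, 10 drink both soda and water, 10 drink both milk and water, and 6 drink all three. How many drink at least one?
|A∪B∪C| = 40+65+37-25-10-10+6 = 103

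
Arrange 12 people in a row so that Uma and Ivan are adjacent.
Treat as block: (12-1)! × 2! = 39916800 × 2 = 79833600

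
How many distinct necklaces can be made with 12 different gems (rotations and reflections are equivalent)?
(12-1)!/2 = 39916800/2 = 19958400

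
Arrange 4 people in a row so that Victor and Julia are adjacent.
Treat as block: (4-1)! × 2! = 6 × 2 = 12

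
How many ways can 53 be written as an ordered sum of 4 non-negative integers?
C(53+4-1, 4-1) = C(56, 3) = 27720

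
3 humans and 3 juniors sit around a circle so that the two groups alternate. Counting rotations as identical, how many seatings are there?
Fix one of the humans: (3-1)! ways for the remaining humans, × 3! ways for the juniors = 2 × 6 = 12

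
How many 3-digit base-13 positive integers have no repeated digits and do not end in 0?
Last digit: 12 nonzero choices. First digit: 11 (nonzero, ≠last). Middle 1: P(11,1) = 11. Total = 1452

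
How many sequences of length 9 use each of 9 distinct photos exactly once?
9! = 362880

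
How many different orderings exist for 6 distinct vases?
6! = 720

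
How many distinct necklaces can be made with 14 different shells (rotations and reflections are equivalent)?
(14-1)!/2 = 6227020800/2 = 3113510400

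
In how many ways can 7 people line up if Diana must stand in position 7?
Fix one position: (7-1)! = 720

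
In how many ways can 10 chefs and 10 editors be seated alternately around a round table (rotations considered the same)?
Fix one of the chefs: (10-1)! ways for the remaining chefs, × 10! ways for the editors = 362880 × 3628800 = 1316818944000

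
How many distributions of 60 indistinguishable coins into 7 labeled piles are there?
C(60+7-1, 7-1) = C(66, 6) = 90858768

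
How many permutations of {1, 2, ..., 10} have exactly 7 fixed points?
Choose the 7 fixed points C(10,7) = 120, derange the rest: !3 = Σ_{j=0}^{3} (-1)^j·3!/j! = 6 - 6 + 3 - 1 = 2. Product = 120 × 2 = 240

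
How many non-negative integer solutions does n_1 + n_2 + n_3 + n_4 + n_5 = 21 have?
C(21+5-1, 5-1) = C(25, 4) = 12650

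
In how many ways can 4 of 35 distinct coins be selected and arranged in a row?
P(35,4) = 35!/(35-4)! = 1256640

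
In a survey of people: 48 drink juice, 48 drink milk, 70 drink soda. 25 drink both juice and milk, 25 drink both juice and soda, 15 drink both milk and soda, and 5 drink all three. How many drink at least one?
|A∪B∪C| = 48+48+70-25-25-15+5 = 106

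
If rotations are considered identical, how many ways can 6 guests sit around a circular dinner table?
Circular: fix one position, arrange the rest. (6-1)! = 120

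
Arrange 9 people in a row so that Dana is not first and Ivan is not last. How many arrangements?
By inclusion-exclusion: 9! - 2×(9-1)! + (9-2)! = 362880 - 80640 + 5040 = 287280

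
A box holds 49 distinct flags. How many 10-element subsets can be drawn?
C(49,10) = 49!/(10!×39!) = 8217822536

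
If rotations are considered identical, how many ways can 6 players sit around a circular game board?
Circular: fix one position, arrange the rest. (6-1)! = 120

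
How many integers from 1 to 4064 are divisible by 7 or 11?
⌊4064/7⌋ + ⌊4064/11⌋ - ⌊4064/77⌋ = 580 + 369 - 52 = 897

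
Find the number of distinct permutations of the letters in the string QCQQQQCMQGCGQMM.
15! / (3! × 3! × 2! × 7!) = 3603600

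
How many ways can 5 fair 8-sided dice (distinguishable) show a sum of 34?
Coefficient of x^34 in (x + x² + ... + x^8)^5. By inclusion-exclusion on dice exceeding 8: Σ_j (-1)^j C(5,j)·C(34-1-8j, 4) = C(5,0)·C(33,4) - C(5,1)·C(25,4) + C(5,2)·C(17,4) - C(5,3)·C(9,4) = 1·40920 - 5·12650 + 10·2380 - 10·126 = 210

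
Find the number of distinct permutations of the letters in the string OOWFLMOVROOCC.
13! / (1! × 1! × 5! × 2! × 1! × 1! × 1! × 1!) = 25945920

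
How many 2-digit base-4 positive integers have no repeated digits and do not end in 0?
Last digit: 3 nonzero choices. First digit: 2 (nonzero, ≠last). Middle 0: P(2,0) = 1. Total = 6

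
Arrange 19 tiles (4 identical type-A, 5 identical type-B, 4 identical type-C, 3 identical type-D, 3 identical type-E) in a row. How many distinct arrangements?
19! / (4! × 5! × 4! × 3! × 3!) = 48886437600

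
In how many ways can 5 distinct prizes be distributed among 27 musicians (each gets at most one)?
P(27,5) = 27!/(27-5)! = 9687600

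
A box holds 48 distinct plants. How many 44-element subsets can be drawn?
C(48,44) = 48!/(44!×4!) = 194580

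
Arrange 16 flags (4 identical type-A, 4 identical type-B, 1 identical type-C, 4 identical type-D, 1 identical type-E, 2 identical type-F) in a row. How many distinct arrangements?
16! / (4! × 4! × 1! × 4! × 1! × 2!) = 756756000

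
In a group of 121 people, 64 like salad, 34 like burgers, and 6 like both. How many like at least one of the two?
|A∪B| = |A| + |B| - |A∩B| = 64 + 34 - 6 = 92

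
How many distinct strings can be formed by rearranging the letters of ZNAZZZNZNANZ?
12! / (6! × 2! × 4!) = 13860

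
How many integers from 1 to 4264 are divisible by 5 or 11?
⌊4264/5⌋ + ⌊4264/11⌋ - ⌊4264/55⌋ = 852 + 387 - 77 = 1162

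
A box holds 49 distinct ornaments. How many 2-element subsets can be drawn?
C(49,2) = 49!/(2!×47!) = 1176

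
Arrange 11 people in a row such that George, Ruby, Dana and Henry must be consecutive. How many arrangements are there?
Treat the 4 as one block: (11-4+1)! × 4! = 40320 × 24 = 967680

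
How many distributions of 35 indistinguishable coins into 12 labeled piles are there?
C(35+12-1, 12-1) = C(46, 11) = 13340783196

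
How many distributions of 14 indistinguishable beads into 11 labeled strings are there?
C(14+11-1, 11-1) = C(24, 10) = 1961256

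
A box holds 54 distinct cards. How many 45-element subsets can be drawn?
C(54,45) = 54!/(45!×9!) = 5317936260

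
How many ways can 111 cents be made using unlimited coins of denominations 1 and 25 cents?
Coefficient of x^111 in 1/(1-x^1) · 1/(1-x^25). Use j coins of 25 for j = 0..⌊111/25⌋ = 4, the rest in 1s: 4 + 1 = 5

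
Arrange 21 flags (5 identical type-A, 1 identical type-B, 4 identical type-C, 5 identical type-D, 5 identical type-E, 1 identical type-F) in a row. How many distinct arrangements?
21! / (5! × 1! × 4! × 5! × 5! × 1!) = 1231938227520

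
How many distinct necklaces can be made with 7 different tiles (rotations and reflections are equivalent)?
(7-1)!/2 = 720/2 = 360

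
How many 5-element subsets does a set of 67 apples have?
C(67,5) = 67!/(5!×62!) = 9657648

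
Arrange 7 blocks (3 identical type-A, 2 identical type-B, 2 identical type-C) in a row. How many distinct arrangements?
7! / (3! × 2! × 2!) = 210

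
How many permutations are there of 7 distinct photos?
7! = 5040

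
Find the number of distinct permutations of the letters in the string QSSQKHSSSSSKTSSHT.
17! / (2! × 9! × 2! × 2! × 2!) = 61261200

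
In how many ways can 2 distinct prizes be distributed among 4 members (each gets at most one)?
P(4,2) = 4!/(4-2)! = 12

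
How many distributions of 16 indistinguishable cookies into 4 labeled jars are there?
C(16+4-1, 4-1) = C(19, 3) = 969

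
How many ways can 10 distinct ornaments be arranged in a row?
10! = 3628800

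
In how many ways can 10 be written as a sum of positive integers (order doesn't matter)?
Pentagonal recurrence p(n) = p(n-1) + p(n-2) - p(n-5) - p(n-7) + p(n-12) + p(n-15) - ... gives p(0..9) = 1, 1, 2, 3, 5, 7, 11, 15, 22, 30. p(10) = p(9) + p(8) - p(5) - p(3) = 30 + 22 - 7 - 3 = 42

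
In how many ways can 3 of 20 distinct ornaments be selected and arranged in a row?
P(20,3) = 20!/(20-3)! = 6840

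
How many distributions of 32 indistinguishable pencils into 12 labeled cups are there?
C(32+12-1, 12-1) = C(43, 11) = 5752004349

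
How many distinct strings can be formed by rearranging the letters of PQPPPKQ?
7! / (1! × 2! × 4!) = 105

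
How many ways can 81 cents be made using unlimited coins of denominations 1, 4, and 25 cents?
Coefficient of x^81 in 1/(1-x^1) · 1/(1-x^4) · 1/(1-x^25). Case on j = number of 25-cent coins (j = 0..3); remainder r = 81 - 25j is made from {1,4} in ⌊r/4⌋+1 ways. r = 81, 56, 31, 6 → 21 + 15 + 8 + 2 = 46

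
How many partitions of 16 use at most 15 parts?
By conjugation, equals partitions of 16 into parts ≤ 15. Let r_j(i) = number of partitions of i into parts ≤ j, for i = 0..16. r_1(i) = 1 for all i; r_j(i) = r_{j-1}(i) + r_j(i-j). Rows j = 2..15: ≤2: 1 1 2 2 3 3 4 4 5 5 6 6 7 7 8 8 9; ≤3: 1 1 2 3 4 5 7 8 10 12 14 16 19 21 24 27 30; ≤4: 1 1 2 3 5 6 9 11 15 18 23 27 34 39 47 54 64; ≤5: 1 1 2 3 5 7 10 13 18 23 30 37 47 57 70 84 101; ≤6: 1 1 2 3 5 7 11 14 20 26 35 44 58 71 90 110 136; ≤7: 1 1 2 3 5 7 11 15 21 28 38 49 65 82 105 131 164; ≤8: 1 1 2 3 5 7 11 15 22 29 40 52 70 89 116 146 186; ≤9: 1 1 2 3 5 7 11 15 22 30 41 54 73 94 123 157 201; ≤10: 1 1 2 3 5 7 11 15 22 30 42 55 75 97 128 164 212; ≤11: 1 1 2 3 5 7 11 15 22 30 42 56 76 99 131 169 219; ≤12: 1 1 2 3 5 7 11 15 22 30 42 56 77 100 133 172 224; ≤13: 1 1 2 3 5 7 11 15 22 30 42 56 77 101 134 174 227; ≤14: 1 1 2 3 5 7 11 15 22 30 42 56 77 101 135 175 229; ≤15: 1 1 2 3 5 7 11 15 22 30 42 56 77 101 135 176 230. r_15(16) = 230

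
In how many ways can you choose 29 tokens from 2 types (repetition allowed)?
C(29+2-1, 2-1) = C(30, 1) = 30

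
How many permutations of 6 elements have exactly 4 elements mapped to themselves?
Choose the 4 fixed points C(6,4) = 15, derange the rest: !2 = Σ_{j=0}^{2} (-1)^j·2!/j! = 2 - 2 + 1 = 1. Product = 15 × 1 = 15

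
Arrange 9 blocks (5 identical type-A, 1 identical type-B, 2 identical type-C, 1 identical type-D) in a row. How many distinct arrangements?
9! / (5! × 1! × 2! × 1!) = 1512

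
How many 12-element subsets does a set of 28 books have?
C(28,12) = 28!/(12!×16!) = 30421755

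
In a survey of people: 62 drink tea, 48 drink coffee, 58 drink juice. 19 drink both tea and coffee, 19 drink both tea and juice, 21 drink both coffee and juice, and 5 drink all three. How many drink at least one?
|A∪B∪C| = 62+48+58-19-19-21+5 = 114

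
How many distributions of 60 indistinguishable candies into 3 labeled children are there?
C(60+3-1, 3-1) = C(62, 2) = 1891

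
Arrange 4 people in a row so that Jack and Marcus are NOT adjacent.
Total - adjacent = 4! - (4-1)!×2 = 24 - 12 = 12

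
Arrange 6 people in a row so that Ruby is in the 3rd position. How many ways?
Fix one position: (6-1)! = 120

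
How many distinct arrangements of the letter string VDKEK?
5! / (2! × 1! × 1! × 1!) = 60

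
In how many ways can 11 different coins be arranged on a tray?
11! = 39916800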